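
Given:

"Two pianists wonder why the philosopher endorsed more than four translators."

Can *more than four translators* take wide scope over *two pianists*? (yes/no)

No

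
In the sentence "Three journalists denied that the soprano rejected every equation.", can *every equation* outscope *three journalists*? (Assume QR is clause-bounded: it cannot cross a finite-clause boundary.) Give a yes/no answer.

*every equation* is embedded in the finite complement clause *that the soprano rejected every equation*.
QR is clause-bounded, so the finite complement is a scope island for the embedded quantifier.
*every equation* > *three journalists* would require crossing that boundary, which is illicit.

No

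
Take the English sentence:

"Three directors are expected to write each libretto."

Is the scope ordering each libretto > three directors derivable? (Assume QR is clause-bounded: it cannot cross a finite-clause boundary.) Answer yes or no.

Raising constructions are monoclausal for scope purposes; *each libretto* is not separated from *three directors* by any island.
Since no island is crossed, the inverse ordering is licensed alongside surface scope.
Both orderings are possible: *three directors* > *each libretto* and *each libretto* > *three directors*.

Yes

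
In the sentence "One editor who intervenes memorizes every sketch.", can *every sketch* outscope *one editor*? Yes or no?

The RC *who intervenes* is an island, but *every sketch* is not inside it — it is the matrix object, a clausemate of *one editor*.
No island intervenes, so both surface and inverse scope are derivable.

Yes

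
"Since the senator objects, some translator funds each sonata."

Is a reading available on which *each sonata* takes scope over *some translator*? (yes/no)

Yes

Neither queried DP is inside the adjunct, so the adjunct-island constraint does not apply.
With no island boundary between them, the object can take inverse scope over the subject via ordinary QR within the clause.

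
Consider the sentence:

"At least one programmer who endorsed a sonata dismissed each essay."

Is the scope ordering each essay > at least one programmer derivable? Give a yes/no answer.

Although the sentence contains a relative clause (*who endorsed a sonata*), *each essay* is outside it, in the matrix VP.
Ordinary QR to a clause-peripheral position gives the wide-scope LF for the lower DP.

Yes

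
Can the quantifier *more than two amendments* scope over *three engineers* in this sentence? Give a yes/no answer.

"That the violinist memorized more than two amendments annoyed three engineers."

The target quantifier *more than two amendments* is part of the sentential subject *that the violinist memorized more than two amendments*.
Subjects — clausal subjects included — are islands for extraction, and QR is no exception.
*more than two amendments* > *three engineers* would require crossing that boundary, which is illicit.

No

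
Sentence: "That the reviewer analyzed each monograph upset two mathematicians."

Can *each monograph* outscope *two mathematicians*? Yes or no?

Structurally, *each monograph* is inside the sentential subject *that the reviewer analyzed each monograph*.
Subjects — clausal subjects included — are islands for extraction, and QR is no exception.
The ordering *each monograph* > *two mathematicians* is therefore underivable.

No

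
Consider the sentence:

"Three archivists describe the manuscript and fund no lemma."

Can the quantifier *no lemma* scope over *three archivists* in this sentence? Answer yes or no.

Structurally, *no lemma* is inside one conjunct of the coordinate structure (*fund no lemma*).
A quantifier cannot raise out of one conjunct of a coordination across the whole coordinate structure — the CSC applies to QR.
There is no licit LF on which *no lemma* c-commands *three archivists*.

No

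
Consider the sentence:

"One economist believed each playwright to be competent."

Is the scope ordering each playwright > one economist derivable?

Yes

This is an ECM construction: *each playwright* is the infinitival subject, Case-marked by the matrix verb, and the infinitive is transparent for QR.
QR within a single clause is free, so the lower quantifier may take scope over the higher one.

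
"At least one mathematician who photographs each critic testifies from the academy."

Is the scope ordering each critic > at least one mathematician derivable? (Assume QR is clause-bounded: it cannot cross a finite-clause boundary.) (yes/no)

No

*each critic* sits inside the relative clause *who photographs each critic*.
Quantifiers inside a relative clause are trapped there; the RC boundary blocks QR.
So *each critic* cannot raise high enough to outscope *at least one mathematician*; only the surface ordering *at least one mathematician* > *each critic* is available.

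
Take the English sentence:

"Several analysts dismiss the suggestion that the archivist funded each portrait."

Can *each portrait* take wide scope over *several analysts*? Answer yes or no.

No

The DP *each portrait* is contained in the complex NP *the suggestion that the archivist funded each portrait*.
A that-clause complement to a noun is an island; QR cannot cross the NP boundary.
*each portrait* > *several analysts* would require crossing that boundary, which is illicit.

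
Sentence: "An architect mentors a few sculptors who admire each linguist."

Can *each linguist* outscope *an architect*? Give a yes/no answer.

No

*each linguist* sits inside the relative clause *who admire each linguist* modifying *a few sculptors*.
Relative clauses are scope islands: a quantifier cannot QR out of a relative clause to take scope in the matrix clause.
The inverse ordering *each linguist* > *an architect* is therefore underivable.
(Only the surface reading survives: one fixed architect with respect to all the relevant linguists.)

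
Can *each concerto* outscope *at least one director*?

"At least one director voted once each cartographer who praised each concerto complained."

No

Structurally, *each concerto* is inside the relative clause *who praised each concerto*, which is itself inside the adjunct *once each cartographer who praised each concerto complained*.
Nested islands: the RC island is itself inside an adjunct island, so wide scope is doubly excluded.
So the wide-scope reading for *each concerto* is blocked.
(Only the surface reading survives: one fixed director with respect to all the relevant concertos.)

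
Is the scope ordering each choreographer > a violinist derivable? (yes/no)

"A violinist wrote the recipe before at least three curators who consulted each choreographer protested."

The target quantifier *each choreographer* is part of the relative clause *who consulted each choreographer*, which is itself inside the adjunct *before at least three curators who consulted each choreographer protested*.
Two island boundaries intervene — the relative clause and the adjunct. Either alone would block QR.
There is no licit LF on which *each choreographer* c-commands *a violinist*.
(Only the surface reading survives: one fixed violinist with respect to all the relevant choreographers.)

No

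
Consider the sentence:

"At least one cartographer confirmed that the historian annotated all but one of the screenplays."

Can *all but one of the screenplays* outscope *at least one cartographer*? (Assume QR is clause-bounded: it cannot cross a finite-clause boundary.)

No

The DP *all but one of the screenplays* is contained in the finite complement clause *that the historian annotated all but one of the screenplays*.
Given the clause-boundedness assumption, QR cannot cross the finite CP into the matrix.
Hence only narrow scope for *all but one of the screenplays* (under *at least one cartographer*) survives.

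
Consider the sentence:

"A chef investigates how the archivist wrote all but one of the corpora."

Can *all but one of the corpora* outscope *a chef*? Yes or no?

No

*all but one of the corpora* occurs within the embedded question *how the archivist wrote all but one of the corpora*.
QR across an interrogative CP boundary is ruled out as a wh-island violation.
So *all but one of the corpora* cannot raise high enough to outscope *a chef*; only the surface ordering *a chef* > *all but one of the corpora* is available.
(Only the surface reading survives: one fixed chef with respect to all the relevant corpora.)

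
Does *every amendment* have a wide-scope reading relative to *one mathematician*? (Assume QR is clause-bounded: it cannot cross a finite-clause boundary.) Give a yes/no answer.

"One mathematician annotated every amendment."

Yes

*every amendment* and *one mathematician* are in the same minimal clause.
Ordinary QR to a clause-peripheral position gives the wide-scope LF for the lower DP.
Both orderings are possible: *one mathematician* > *every amendment* and *every amendment* > *one mathematician*.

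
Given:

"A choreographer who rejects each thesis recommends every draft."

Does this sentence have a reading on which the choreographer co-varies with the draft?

The paraphrase describes the scope ordering *every draft* > *a choreographer*.
*every draft* is a matrix argument; only *a choreographer* is modified by the relative clause *who rejects each thesis*, so the RC island is irrelevant to the target quantifier.
Ordinary QR to a clause-peripheral position gives the wide-scope LF for the lower DP.

Yes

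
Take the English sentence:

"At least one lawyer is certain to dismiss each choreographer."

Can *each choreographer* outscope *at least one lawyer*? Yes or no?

Yes

The matrix predicate is a raising verb, whose infinitival complement is not a scope island — *each choreographer* can QR into the matrix clause.
Nothing blocks QR of the lower DP to a position above the higher one, so inverse scope is available.
So *each choreographer* > *at least one lawyer* is among the available readings.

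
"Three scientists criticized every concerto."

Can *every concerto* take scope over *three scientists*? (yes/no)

Yes

*every concerto* and *three scientists* are in the same minimal clause.
Nothing blocks QR of the lower DP to a position above the higher one, so inverse scope is available.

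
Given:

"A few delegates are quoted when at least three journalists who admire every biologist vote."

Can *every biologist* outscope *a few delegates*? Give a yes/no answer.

The target quantifier *every biologist* is part of the relative clause *who admire every biologist*, which is itself inside the adjunct *when at least three journalists who admire every biologist vote*.
Both the relative clause and the enclosing adjunct are scope islands; QR cannot cross either.
Hence only narrow scope for *every biologist* (under *a few delegates*) survives.

No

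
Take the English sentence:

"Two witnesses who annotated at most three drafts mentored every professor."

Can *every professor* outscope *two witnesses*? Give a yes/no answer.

*every professor* is a matrix argument; only *two witnesses* is modified by the relative clause *who annotated at most three drafts*, so the RC island is irrelevant to the target quantifier.
Nothing blocks QR of the lower DP to a position above the higher one, so inverse scope is available.

Yes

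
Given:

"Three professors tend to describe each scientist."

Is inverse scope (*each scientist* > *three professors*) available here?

Yes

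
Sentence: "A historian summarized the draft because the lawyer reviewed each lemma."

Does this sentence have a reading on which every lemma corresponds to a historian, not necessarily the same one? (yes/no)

The described interpretation is the *each lemma* > *a historian* scoping.
*each lemma* sits inside the adjunct clause *because the lawyer reviewed each lemma*.
Scope out of an adjunct clause is unavailable: QR respects the adjunct-island constraint.
There is no licit LF on which *each lemma* c-commands *a historian*.

No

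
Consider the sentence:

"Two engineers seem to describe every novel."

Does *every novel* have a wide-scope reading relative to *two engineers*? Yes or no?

Infinitival complements of raising predicates do not block QR; *every novel* and *two engineers* are effectively clausemates.
Ordinary QR to a clause-peripheral position gives the wide-scope LF for the lower DP.
So *every novel* > *two engineers* is among the available readings.

Yes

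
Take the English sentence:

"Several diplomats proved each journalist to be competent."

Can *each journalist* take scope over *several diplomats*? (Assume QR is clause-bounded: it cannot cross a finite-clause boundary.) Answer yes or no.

*each journalist* is the subject of an ECM infinitive — the infinitival complement of an ECM verb is not a scope island, so *each journalist* can raise into the matrix clause.
Clause-internal QR can adjoin the lower DP above the subject, yielding the inverse reading.

Yes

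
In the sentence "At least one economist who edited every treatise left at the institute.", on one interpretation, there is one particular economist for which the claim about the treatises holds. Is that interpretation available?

The described interpretation is the *at least one economist* > *every treatise* scoping.
Nothing needs to raise for *at least one economist* > *every treatise*, so no island constraint is at stake.

Yes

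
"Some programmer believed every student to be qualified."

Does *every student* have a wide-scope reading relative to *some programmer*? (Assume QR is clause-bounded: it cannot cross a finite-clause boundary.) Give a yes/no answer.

*every student* is the subject of an ECM infinitive — the infinitival complement of an ECM verb is not a scope island, so *every student* can raise into the matrix clause.
With no island boundary between them, the object can take inverse scope over the subject via ordinary QR within the clause.
Both orderings are possible: *some programmer* > *every student* and *every student* > *some programmer*.

Yes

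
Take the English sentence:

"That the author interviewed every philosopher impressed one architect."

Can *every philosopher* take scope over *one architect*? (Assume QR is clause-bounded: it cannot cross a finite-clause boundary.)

No

The DP *every philosopher* is contained in the sentential subject *that the author interviewed every philosopher*.
Clausal subjects are scope islands; QR from inside the subject into the matrix is barred.
So the wide-scope reading for *every philosopher* is blocked.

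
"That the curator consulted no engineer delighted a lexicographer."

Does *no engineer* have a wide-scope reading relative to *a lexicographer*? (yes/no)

No

Structurally, *no engineer* is inside the sentential subject *that the curator consulted no engineer*.
Clausal subjects are scope islands; QR from inside the subject into the matrix is barred.
There is no licit LF on which *no engineer* c-commands *a lexicographer*.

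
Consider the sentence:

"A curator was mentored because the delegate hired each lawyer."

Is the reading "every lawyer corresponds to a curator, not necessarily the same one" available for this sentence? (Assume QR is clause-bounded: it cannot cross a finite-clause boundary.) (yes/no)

No

The paraphrase describes the scope ordering *each lawyer* > *a curator*.
The DP *each lawyer* is contained in the adjunct clause *because the delegate hired each lawyer*.
Scope out of an adjunct clause is unavailable: QR respects the adjunct-island constraint.
Hence only narrow scope for *each lawyer* (under *a curator*) survives.
(Only the surface reading survives: one fixed curator with respect to all the relevant lawyers.)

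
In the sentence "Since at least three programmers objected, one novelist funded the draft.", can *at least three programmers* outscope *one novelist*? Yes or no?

No

The DP *at least three programmers* is contained in the adjunct clause *since at least three programmers objected*.
Since the clause is an adjunct (not a complement), the Adjunct Condition blocks QR across its edge.
So *at least three programmers* cannot raise to a position above *one novelist*.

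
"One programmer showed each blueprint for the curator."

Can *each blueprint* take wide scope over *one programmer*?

Yes

*one programmer* and *each blueprint* are co-arguments of the matrix verb, with nothing but a clause-internal boundary between them.
QR within a single clause is free, so the lower quantifier may take scope over the higher one.
Both orderings are possible: *one programmer* > *each blueprint* and *each blueprint* > *one programmer*.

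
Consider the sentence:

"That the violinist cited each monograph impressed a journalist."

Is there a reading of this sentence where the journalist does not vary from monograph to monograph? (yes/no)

The paraphrase describes the scope ordering *a journalist* > *each monograph*.
*a journalist* is a matrix-clause argument and can take scope within the matrix clause over the constituent containing *each monograph*, so *a journalist* > *each monograph* needs no island-crossing movement and is available.

Yes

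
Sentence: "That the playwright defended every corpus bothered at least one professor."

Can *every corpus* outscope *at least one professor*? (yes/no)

No

*every corpus* occurs within the sentential subject *that the playwright defended every corpus*.
The Sentential Subject Constraint rules out raising the quantifier out of the that-clause subject.
*every corpus* is confined to the island and cannot take scope over *at least one professor*.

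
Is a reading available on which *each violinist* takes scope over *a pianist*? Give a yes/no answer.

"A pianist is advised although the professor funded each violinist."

No

*each violinist* is embedded in the adjunct clause *although the professor funded each violinist*.
Since the clause is an adjunct (not a complement), the Adjunct Condition blocks QR across its edge.
*each violinist* > *a pianist* would require crossing that boundary, which is illicit.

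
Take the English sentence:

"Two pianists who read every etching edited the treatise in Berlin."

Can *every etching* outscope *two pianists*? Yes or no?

No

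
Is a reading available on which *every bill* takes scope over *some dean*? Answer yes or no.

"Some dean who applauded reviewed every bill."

Yes

The RC *who applauded* is an island, but *every bill* is not inside it — it is the matrix object, a clausemate of *some dean*.
Since no island is crossed, the inverse ordering is licensed alongside surface scope.
The sentence is scopally ambiguous between *some dean* > *every bill* and *every bill* > *some dean*.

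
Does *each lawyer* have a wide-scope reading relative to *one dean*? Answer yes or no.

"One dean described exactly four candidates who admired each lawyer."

The DP *each lawyer* is contained in the relative clause *who admired each lawyer* modifying *exactly four candidates*.
A relative clause is a scope island — quantifier raising cannot cross its boundary.
*each lawyer* > *one dean* would require crossing that boundary, which is illicit.

No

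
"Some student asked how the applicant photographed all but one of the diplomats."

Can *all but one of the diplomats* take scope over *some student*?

*all but one of the diplomats* sits inside the embedded question *how the applicant photographed all but one of the diplomats*.
Embedded questions are wh-islands: a quantifier inside an indirect question cannot QR into the matrix clause.
Hence only narrow scope for *all but one of the diplomats* (under *some student*) survives.

No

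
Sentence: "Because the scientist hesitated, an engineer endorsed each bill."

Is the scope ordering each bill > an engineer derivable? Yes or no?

Yes

The adjunct clause does not contain *each bill*, which is the matrix object.
No island intervenes, so both surface and inverse scope are derivable.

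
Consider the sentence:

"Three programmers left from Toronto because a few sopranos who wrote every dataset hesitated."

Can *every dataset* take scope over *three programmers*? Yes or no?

*every dataset* sits inside the relative clause *who wrote every dataset*, which is itself inside the adjunct *because a few sopranos who wrote every dataset hesitated*.
Even if one barrier were somehow void, the other would still block QR.
So the wide-scope reading for *every dataset* is blocked.

No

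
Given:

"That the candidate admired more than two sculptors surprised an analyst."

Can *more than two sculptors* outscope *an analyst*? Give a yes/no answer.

No

Structurally, *more than two sculptors* is inside the sentential subject *that the candidate admired more than two sculptors*.
Clausal subjects are scope islands; QR from inside the subject into the matrix is barred.
*more than two sculptors* is confined to the island and cannot take scope over *an analyst*.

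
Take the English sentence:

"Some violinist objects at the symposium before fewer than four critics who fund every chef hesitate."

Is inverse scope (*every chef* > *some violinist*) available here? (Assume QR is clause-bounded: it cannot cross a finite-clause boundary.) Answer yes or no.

No

The target quantifier *every chef* is part of the relative clause *who fund every chef*, which is itself inside the adjunct *before fewer than four critics who fund every chef hesitate*.
The quantifier would have to escape first the RC and then the adjunct — two independent island violations.
*every chef* > *some violinist* would require crossing that boundary, which is illicit.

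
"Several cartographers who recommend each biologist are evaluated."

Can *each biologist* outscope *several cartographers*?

Structurally, *each biologist* is inside the relative clause *who recommend each biologist*.
The relative clause forms an island for QR, so the quantifier is confined to the head noun's restrictor.
So the wide-scope reading for *each biologist* is blocked.

No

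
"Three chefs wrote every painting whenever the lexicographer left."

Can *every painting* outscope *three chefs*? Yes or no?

Although there is an adjunct clause, *every painting* is in the main clause, not inside the adjunct.
Ordinary QR to a clause-peripheral position gives the wide-scope LF for the lower DP.
The sentence is scopally ambiguous between *three chefs* > *every painting* and *every painting* > *three chefs*.

Yes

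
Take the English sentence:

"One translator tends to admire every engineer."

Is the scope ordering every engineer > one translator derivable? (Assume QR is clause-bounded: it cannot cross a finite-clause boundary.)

Yes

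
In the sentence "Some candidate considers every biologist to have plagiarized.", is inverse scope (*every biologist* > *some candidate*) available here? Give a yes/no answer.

ECM infinitives lack a CP barrier, so *every biologist* can QR over the matrix subject *some candidate*.
Nothing blocks QR of the lower DP to a position above the higher one, so inverse scope is available.
The sentence is scopally ambiguous between *some candidate* > *every biologist* and *every biologist* > *some candidate*.

Yes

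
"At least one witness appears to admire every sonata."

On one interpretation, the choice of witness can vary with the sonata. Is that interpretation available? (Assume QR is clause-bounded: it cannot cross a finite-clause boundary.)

Yes

This is the *every sonata* > *at least one witness* reading.
*every sonata* is the object of the infinitival complement of a raising predicate; raising infinitives are transparent for QR, so the two DPs are in effect clausemates.
Clause-internal QR can adjoin the lower DP above the subject, yielding the inverse reading.
The sentence is scopally ambiguous between *at least one witness* > *every sonata* and *every sonata* > *at least one witness*.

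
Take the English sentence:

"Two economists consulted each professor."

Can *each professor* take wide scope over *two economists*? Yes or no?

Both DPs are arguments of the same predicate; there is no clause or island boundary between them.
QR within a single clause is free, so the lower quantifier may take scope over the higher one.

Yes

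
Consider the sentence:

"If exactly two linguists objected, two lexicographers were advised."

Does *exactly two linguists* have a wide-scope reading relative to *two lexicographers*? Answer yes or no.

*exactly two linguists* sits inside the adjunct clause *if exactly two linguists objected*.
Scope out of an adjunct clause is unavailable: QR respects the adjunct-island constraint.
So the wide-scope reading for *exactly two linguists* is blocked.

No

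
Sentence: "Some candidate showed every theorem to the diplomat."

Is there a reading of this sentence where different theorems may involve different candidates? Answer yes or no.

Yes

The paraphrase describes the scope ordering *every theorem* > *some candidate*.
*some candidate* and *every theorem* are co-arguments of the matrix verb, with nothing but a clause-internal boundary between them.
No island intervenes, so both surface and inverse scope are derivable.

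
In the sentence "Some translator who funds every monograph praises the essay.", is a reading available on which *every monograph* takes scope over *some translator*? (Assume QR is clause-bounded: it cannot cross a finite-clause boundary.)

*every monograph* is embedded in the relative clause *who funds every monograph*.
QR out of a relative clause is ruled out by the relative-clause island constraint.
The inverse ordering *every monograph* > *some translator* is therefore underivable.

No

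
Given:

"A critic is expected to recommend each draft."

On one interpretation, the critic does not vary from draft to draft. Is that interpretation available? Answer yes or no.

Yes

The paraphrase describes the scope ordering *a critic* > *each draft*.
That is the surface-scope ordering, which is always one of the available readings — island constraints only ever restrict inverse scope.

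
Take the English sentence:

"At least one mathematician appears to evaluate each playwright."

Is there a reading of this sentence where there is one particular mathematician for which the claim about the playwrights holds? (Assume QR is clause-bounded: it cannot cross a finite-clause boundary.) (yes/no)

The paraphrase describes the scope ordering *at least one mathematician* > *each playwright*.
Nothing needs to raise for *at least one mathematician* > *each playwright*, so no island constraint is at stake.

Yes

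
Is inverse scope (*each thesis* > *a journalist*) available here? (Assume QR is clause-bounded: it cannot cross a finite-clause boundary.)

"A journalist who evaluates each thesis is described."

*each thesis* sits inside the relative clause *who evaluates each thesis*.
Quantifiers inside a relative clause are trapped there; the RC boundary blocks QR.
So *each thesis* cannot raise high enough to outscope *a journalist*; only the surface ordering *a journalist* > *each thesis* is available.

No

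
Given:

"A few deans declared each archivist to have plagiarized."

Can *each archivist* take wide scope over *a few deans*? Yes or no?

Yes

This is an ECM construction: *each archivist* is the infinitival subject, Case-marked by the matrix verb, and the infinitive is transparent for QR.
Nothing blocks QR of the lower DP to a position above the higher one, so inverse scope is available.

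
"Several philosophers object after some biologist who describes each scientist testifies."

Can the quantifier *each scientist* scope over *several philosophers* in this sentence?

No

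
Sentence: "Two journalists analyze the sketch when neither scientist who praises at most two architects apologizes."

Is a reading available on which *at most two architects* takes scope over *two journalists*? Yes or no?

No

*at most two architects* sits inside the relative clause *who praises at most two architects*, which is itself inside the adjunct *when neither scientist who praises at most two architects apologizes*.
Both the relative clause and the enclosing adjunct are scope islands; QR cannot cross either.
*at most two architects* is confined to the island and cannot take scope over *two journalists*.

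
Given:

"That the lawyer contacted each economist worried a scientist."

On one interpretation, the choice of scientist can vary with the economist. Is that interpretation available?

The described interpretation is the *each economist* > *a scientist* scoping.
The DP *each economist* is contained in the sentential subject *that the lawyer contacted each economist*.
The Sentential Subject Constraint rules out raising the quantifier out of the that-clause subject.
So *each economist* cannot raise to a position above *a scientist*.

No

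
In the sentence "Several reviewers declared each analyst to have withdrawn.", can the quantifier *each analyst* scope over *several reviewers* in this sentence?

Yes

This is an ECM construction: *each analyst* is the infinitival subject, Case-marked by the matrix verb, and the infinitive is transparent for QR.
With no island boundary between them, the object can take inverse scope over the subject via ordinary QR within the clause.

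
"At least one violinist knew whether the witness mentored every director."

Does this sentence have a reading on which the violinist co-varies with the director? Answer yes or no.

That reading corresponds to *every director* > *at least one violinist*.
The DP *every director* is contained in the embedded question *whether the witness mentored every director*.
Embedded wh-clauses are opaque for QR, so the quantifier stays inside the question.
*every director* > *at least one violinist* would require crossing that boundary, which is illicit.

No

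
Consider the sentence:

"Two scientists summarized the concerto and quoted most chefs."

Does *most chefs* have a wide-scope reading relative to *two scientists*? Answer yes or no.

*most chefs* sits inside one conjunct of the coordinate structure (*quoted most chefs*).
A quantifier cannot raise out of one conjunct of a coordination across the whole coordinate structure — the CSC applies to QR.
The inverse ordering *most chefs* > *two scientists* is therefore underivable.

No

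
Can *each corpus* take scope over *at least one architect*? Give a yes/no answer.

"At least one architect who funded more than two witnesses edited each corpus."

*each corpus* sits in the matrix clause, not in the relative clause on *at least one architect*.
Clause-internal QR can adjoin the lower DP above the subject, yielding the inverse reading.

Yes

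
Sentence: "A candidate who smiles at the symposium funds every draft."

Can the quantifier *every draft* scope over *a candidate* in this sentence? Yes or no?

The RC *who smiles at the symposium* is an island, but *every draft* is not inside it — it is the matrix object, a clausemate of *a candidate*.
QR within a single clause is free, so the lower quantifier may take scope over the higher one.

Yes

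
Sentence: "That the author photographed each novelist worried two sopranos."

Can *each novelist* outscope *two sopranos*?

*each novelist* sits inside the sentential subject *that the author photographed each novelist*.
Subjects — clausal subjects included — are islands for extraction, and QR is no exception.
There is no licit LF on which *each novelist* c-commands *two sopranos*.

No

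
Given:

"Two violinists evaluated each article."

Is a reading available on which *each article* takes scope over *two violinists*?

*two violinists* and *each article* are co-arguments of the matrix verb, with nothing but a clause-internal boundary between them.
Nothing blocks QR of the lower DP to a position above the higher one, so inverse scope is available.
So *each article* > *two violinists* is among the available readings.

Yes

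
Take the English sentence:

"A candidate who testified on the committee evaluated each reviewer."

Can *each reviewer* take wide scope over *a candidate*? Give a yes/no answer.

Yes

The RC *who testified on the committee* is an island, but *each reviewer* is not inside it — it is the matrix object, a clausemate of *a candidate*.
QR within a single clause is free, so the lower quantifier may take scope over the higher one.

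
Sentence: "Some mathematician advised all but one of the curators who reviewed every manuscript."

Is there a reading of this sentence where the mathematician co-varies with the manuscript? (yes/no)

The described interpretation is the *every manuscript* > *some mathematician* scoping.
*every manuscript* sits inside the relative clause *who reviewed every manuscript* modifying *all but one of the curators*.
The relative clause forms an island for QR, so the quantifier is confined to the head noun's restrictor.
So *every manuscript* cannot raise high enough to outscope *some mathematician*; only the surface ordering *some mathematician* > *every manuscript* is available.

No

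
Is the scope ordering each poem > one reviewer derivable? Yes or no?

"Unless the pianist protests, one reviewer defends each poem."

Although there is an adjunct clause, *each poem* is in the main clause, not inside the adjunct.
No island intervenes, so both surface and inverse scope are derivable.

Yes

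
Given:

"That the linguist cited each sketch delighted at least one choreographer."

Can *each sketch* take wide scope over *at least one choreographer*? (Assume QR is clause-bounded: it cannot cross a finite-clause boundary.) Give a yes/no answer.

No

Structurally, *each sketch* is inside the sentential subject *that the linguist cited each sketch*.
Subjects — clausal subjects included — are islands for extraction, and QR is no exception.
*each sketch* is confined to the island and cannot take scope over *at least one choreographer*.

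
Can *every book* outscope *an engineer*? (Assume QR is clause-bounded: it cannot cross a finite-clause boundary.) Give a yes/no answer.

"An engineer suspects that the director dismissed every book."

The target quantifier *every book* is part of the finite complement clause *that the director dismissed every book*.
Given the clause-boundedness assumption, QR cannot cross the finite CP into the matrix.
So *every book* cannot raise to a position above *an engineer*.

No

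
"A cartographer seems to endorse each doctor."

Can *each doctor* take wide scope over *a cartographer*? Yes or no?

Yes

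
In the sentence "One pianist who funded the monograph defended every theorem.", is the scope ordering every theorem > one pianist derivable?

*every theorem* is a matrix argument; only *one pianist* is modified by the relative clause *who funded the monograph*, so the RC island is irrelevant to the target quantifier.
No island intervenes, so both surface and inverse scope are derivable.
The sentence is scopally ambiguous between *one pianist* > *every theorem* and *every theorem* > *one pianist*.

Yes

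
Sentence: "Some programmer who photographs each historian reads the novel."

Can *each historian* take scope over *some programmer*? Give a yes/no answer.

No

*each historian* sits inside the relative clause *who photographs each historian*.
Quantifiers inside a relative clause are trapped there; the RC boundary blocks QR.
There is no licit LF on which *each historian* c-commands *some programmer*.
(Only the surface reading survives: one fixed programmer with respect to all the relevant historians.)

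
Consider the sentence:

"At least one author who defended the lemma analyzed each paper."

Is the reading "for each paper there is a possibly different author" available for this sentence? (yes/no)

This is the *each paper* > *at least one author* reading.
The relative clause *who defended the lemma* modifies *at least one author*, but *each paper* is not inside that relative clause — it is an argument of the matrix verb.
Ordinary QR to a clause-peripheral position gives the wide-scope LF for the lower DP.

Yes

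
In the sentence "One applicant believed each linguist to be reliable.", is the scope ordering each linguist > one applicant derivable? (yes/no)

Yes

*each linguist* is the subject of an ECM infinitive — the infinitival complement of an ECM verb is not a scope island, so *each linguist* can raise into the matrix clause.
Nothing blocks QR of the lower DP to a position above the higher one, so inverse scope is available.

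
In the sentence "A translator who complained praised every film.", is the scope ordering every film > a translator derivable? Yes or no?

Yes

*every film* is a matrix argument; only *a translator* is modified by the relative clause *who complained*, so the RC island is irrelevant to the target quantifier.
With no island boundary between them, the object can take inverse scope over the subject via ordinary QR within the clause.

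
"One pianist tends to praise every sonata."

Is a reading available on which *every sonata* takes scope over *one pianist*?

Yes

*every sonata* is the object of the infinitival complement of a raising predicate; raising infinitives are transparent for QR, so the two DPs are in effect clausemates.
With no island boundary between them, the object can take inverse scope over the subject via ordinary QR within the clause.
The sentence is scopally ambiguous between *one pianist* > *every sonata* and *every sonata* > *one pianist*.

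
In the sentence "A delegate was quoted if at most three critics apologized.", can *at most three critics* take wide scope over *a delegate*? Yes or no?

No

*at most three critics* occurs within the adjunct clause *if at most three critics apologized*.
Scope out of an adjunct clause is unavailable: QR respects the adjunct-island constraint.
So *at most three critics* cannot raise high enough to outscope *a delegate*; only the surface ordering *a delegate* > *at most three critics* is available.
(Only the surface reading survives: one fixed delegate with respect to all the relevant critics.)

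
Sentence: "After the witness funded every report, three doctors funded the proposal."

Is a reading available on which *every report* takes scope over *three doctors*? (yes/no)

No

Structurally, *every report* is inside the adjunct clause *after the witness funded every report*.
Since the clause is an adjunct (not a complement), the Adjunct Condition blocks QR across its edge.
*every report* > *three doctors* would require crossing that boundary, which is illicit.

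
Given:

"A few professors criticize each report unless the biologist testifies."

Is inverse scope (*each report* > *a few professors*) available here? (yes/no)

Yes

The adjunct clause does not contain *each report*, which is the matrix object.
QR within a single clause is free, so the lower quantifier may take scope over the higher one.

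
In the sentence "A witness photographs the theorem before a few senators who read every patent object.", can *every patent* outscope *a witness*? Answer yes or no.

No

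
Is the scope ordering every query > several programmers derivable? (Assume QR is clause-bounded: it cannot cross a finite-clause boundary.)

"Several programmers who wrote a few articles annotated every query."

Although the sentence contains a relative clause (*who wrote a few articles*), *every query* is outside it, in the matrix VP.
QR within a single clause is free, so the lower quantifier may take scope over the higher one.

Yes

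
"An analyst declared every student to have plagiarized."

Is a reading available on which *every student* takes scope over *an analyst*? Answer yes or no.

*every student* is the subject of an ECM infinitive — the infinitival complement of an ECM verb is not a scope island, so *every student* can raise into the matrix clause.
Clause-internal QR can adjoin the lower DP above the subject, yielding the inverse reading.

Yes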